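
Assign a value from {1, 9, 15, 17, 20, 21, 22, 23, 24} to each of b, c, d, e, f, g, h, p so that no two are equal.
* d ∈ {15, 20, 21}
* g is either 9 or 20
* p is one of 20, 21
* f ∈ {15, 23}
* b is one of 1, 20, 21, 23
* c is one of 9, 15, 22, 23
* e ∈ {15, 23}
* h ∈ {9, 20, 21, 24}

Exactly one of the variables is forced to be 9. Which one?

g

The 8 variables draw from only 8 values {1, 9, 15, 20, 21, 22, 23, 24}, so each is used; only b can be 1, hence b = 1.
The 7 still-open variables draw from only 7 values {9, 15, 20, 21, 22, 23, 24}, so each is used; only c can be 22, hence c = 22.
The 6 still-open variables draw from only 6 values {9, 15, 20, 21, 23, 24}, so each is used; only h can be 24, hence h = 24.
The 5 still-open variables together cover exactly {9, 15, 20, 21, 23} — 5 values for 5 variables — and 9 appears only in g's list, so g = 9.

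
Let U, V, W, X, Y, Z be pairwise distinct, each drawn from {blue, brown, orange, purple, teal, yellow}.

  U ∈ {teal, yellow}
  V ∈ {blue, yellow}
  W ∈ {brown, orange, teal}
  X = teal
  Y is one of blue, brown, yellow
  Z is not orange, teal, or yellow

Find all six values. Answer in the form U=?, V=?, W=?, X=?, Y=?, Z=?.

X must be teal (only option left). So U, W can't be teal.
U has just one choice, so U = yellow. Strike yellow from V, Y.
V's domain is down to {blue}, so V = blue. Strike blue from Y, Z.
Y has just one choice, so Y = brown. Remove brown from W, Z.
Z's domain is down to {purple}, so Z = purple.
W must be orange (only option left).

U=yellow, V=blue, W=orange, X=teal, Y=brown, Z=purple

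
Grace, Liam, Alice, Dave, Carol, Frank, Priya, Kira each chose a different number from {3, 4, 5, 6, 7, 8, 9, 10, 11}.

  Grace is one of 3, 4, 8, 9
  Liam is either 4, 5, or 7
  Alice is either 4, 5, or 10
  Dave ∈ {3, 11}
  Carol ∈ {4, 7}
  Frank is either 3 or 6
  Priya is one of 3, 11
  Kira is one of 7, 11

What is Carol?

4

Dave and Priya share exactly the 2 values {3, 11}; by pigeonhole those values go to them, so strike 3, 11 from Grace, Frank, Kira.
That leaves Frank = 6.
Kira must be 7 (only option left). Strike 7 from Liam, Carol.
So Carol = 4.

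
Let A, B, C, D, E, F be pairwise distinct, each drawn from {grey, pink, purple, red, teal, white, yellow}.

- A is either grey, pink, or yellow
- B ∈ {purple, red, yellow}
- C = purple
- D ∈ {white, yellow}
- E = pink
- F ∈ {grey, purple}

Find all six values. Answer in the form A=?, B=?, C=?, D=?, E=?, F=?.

C must be purple (only option left). Eliminate purple elsewhere: B, F.
E has just one choice, so E = pink. Remove pink from A.
F's domain is down to {grey}, so F = grey. Strike grey from A.
A must be yellow (only option left). Strike yellow from B, D.
B's domain is down to {red}, so B = red.
D has just one choice, so D = white.

A=yellow, B=red, C=purple, D=white, E=pink, F=grey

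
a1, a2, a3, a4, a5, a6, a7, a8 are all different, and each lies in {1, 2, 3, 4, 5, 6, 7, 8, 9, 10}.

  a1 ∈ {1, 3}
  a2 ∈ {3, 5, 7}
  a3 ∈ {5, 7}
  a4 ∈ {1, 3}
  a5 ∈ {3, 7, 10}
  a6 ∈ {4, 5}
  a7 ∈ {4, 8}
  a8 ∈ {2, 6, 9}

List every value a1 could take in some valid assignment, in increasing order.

The 2 variables a1 and a4 are confined to {1, 3}, which locks those values in; drop them from a2, a5.
a2 and a3 between them cover only {5, 7} — a naked pair. Remove those values from a5, a6.
a5 must be 10 (only option left).
a6 has just one choice, so a6 = 4. Remove 4 from a7.
a7's domain is down to {8}, so a7 = 8.
No further eliminations apply; a1 can still be any of 1, 3.

1, 3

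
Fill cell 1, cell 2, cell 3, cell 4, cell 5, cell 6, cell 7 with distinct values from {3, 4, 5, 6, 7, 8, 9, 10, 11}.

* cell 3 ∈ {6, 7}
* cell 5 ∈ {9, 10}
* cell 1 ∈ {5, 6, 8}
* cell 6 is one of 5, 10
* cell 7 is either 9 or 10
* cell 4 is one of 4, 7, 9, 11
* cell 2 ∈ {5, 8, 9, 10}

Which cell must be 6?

The 2 variables cell 5 and cell 7 are confined to {9, 10}, which locks those values in; drop them from cell 2, cell 4, cell 6.
cell 6 has just one choice, so cell 6 = 5. So cell 1, cell 2 can't be 5.
cell 2 has just one choice, so cell 2 = 8. So cell 1 can't be 8.
So 6 goes to cell 1.

cell 1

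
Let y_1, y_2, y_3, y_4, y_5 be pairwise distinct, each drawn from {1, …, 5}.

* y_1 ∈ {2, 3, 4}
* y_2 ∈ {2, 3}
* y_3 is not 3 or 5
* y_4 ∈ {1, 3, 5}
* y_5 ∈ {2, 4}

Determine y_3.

The 5 variables draw from only 5 values {1, 2, 3, 4, 5}, so each is used; only y_4 can be 5, hence y_4 = 5.
The 4 still-open variables together cover exactly {1, 2, 3, 4} — 4 values for 4 variables — and 1 appears only in y_3's list, so y_3 = 1.

1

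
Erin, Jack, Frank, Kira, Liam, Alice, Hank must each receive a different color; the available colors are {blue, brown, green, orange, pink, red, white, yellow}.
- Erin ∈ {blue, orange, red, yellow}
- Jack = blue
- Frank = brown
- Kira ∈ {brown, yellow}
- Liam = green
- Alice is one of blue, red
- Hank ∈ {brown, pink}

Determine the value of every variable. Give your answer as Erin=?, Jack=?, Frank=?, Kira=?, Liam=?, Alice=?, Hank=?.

Erin=orange, Jack=blue, Frank=brown, Kira=yellow, Liam=green, Alice=red, Hank=pink

Jack's domain is down to {blue}, so Jack = blue. Eliminate blue elsewhere: Erin, Alice.
Frank must be brown (only option left). Remove brown from Kira, Hank.
Kira's domain is down to {yellow}, so Kira = yellow. Eliminate yellow elsewhere: Erin.
Liam must be green (only option left).
Alice must be red (only option left). Eliminate red elsewhere: Erin.
Hank has just one choice, so Hank = pink.
Erin's domain is down to {orange}, so Erin = orange.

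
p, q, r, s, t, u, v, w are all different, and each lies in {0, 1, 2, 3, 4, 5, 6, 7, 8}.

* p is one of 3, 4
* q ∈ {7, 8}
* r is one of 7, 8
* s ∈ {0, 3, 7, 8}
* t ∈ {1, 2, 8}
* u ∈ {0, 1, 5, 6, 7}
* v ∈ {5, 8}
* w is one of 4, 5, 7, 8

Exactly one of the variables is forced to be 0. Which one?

q and r between them cover only {7, 8} — a naked pair. Remove those values from s, t, u, v, w.
v's domain is down to {5}, so v = 5. So u, w can't be 5.
w must be 4 (only option left). Strike 4 from p.
p's domain is down to {3}, so p = 3. Remove 3 from s.
So 0 goes to s.

s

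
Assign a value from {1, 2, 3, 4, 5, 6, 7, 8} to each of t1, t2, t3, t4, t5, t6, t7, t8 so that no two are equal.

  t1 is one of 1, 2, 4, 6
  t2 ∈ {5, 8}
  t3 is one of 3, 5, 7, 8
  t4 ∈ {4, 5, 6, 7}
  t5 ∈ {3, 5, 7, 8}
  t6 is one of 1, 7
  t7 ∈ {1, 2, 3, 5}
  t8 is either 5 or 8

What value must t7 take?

2

The 2 variables t2 and t8 are confined to {5, 8}, which locks those values in; drop them from t3, t4, t5, t7.
t3 and t5 share exactly the 2 values {3, 7}; by pigeonhole those values go to them, so strike 3, 7 from t4, t6, t7.
t6 must be 1 (only option left). Strike 1 from t1, t7.
So t7 = 2.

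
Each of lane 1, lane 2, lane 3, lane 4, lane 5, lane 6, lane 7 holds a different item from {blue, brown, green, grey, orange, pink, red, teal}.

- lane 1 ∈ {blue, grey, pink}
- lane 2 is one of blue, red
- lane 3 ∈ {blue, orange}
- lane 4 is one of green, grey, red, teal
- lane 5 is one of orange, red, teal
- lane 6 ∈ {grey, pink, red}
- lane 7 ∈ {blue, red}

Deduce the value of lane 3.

orange

The 7 variables draw from only 7 values {blue, green, grey, orange, pink, red, teal}, so each is used; only lane 4 can be green, hence lane 4 = green.
The 6 still-open variables draw from only 6 values {blue, grey, orange, pink, red, teal}, so each is used; only lane 5 can be teal, hence lane 5 = teal.
Among the 5 still-open variables, orange fits only lane 3 (and all 5 values in {blue, grey, orange, pink, red} must be used), so lane 3 = orange.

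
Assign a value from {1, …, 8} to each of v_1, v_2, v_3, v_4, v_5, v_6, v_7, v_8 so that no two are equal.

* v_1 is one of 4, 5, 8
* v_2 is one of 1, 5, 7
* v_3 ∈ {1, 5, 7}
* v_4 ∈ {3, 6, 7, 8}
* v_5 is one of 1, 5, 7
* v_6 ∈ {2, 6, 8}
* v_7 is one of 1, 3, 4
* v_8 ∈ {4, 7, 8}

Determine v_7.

3

The 8 variables draw from only 8 values {1, 2, 3, 4, 5, 6, 7, 8}, so each is used; only v_6 can be 2, hence v_6 = 2.
The 7 still-open variables together cover exactly {1, 3, 4, 5, 6, 7, 8} — 7 values for 7 variables — and 6 appears only in v_4's list, so v_4 = 6.
The 6 still-open variables draw from only 6 values {1, 3, 4, 5, 7, 8}, so each is used; only v_7 can be 3, hence v_7 = 3.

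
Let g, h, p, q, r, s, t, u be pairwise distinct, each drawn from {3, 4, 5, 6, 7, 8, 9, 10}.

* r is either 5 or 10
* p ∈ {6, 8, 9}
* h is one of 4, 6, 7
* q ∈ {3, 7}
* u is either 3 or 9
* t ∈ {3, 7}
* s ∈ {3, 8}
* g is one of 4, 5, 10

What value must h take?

q and t share exactly the 2 values {3, 7}; by pigeonhole those values go to them, so strike 3, 7 from h, s, u.
That leaves s = 8. So p can't be 8.
u has just one choice, so u = 9. Remove 9 from p.
p has just one choice, so p = 6. So h can't be 6.
So h = 4.

4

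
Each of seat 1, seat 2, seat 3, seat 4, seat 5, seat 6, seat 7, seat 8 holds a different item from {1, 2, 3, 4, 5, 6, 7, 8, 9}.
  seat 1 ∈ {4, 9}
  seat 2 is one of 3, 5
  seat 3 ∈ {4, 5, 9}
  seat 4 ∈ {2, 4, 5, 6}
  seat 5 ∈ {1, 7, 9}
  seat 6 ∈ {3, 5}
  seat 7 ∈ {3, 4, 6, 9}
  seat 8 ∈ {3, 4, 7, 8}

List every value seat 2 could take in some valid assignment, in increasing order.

3, 5

seat 2 and seat 6 between them cover only {3, 5} — a naked pair. Remove those values from seat 3, seat 4, seat 7, seat 8.
The 2 variables seat 1 and seat 3 are confined to {4, 9}, which locks those values in; drop them from seat 4, seat 5, seat 7, seat 8.
seat 7 must be 6 (only option left). Strike 6 from seat 4.
seat 4 has just one choice, so seat 4 = 2.
No further eliminations apply; seat 2 can still be any of 3, 5.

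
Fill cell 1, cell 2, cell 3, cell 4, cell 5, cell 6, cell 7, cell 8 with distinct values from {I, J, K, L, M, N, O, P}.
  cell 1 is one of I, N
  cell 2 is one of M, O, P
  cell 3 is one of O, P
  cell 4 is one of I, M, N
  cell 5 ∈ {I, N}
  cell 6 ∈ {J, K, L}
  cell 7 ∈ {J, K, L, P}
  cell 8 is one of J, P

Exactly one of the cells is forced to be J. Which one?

cell 8

cell 1 and cell 5 share exactly the 2 values {I, N}; by pigeonhole those values go to them, so strike I, N from cell 4.
That leaves cell 4 = M. Eliminate M elsewhere: cell 2.
cell 2 and cell 3 share exactly the 2 values {O, P}; by pigeonhole those values go to them, so strike O, P from cell 7, cell 8.
So J goes to cell 8.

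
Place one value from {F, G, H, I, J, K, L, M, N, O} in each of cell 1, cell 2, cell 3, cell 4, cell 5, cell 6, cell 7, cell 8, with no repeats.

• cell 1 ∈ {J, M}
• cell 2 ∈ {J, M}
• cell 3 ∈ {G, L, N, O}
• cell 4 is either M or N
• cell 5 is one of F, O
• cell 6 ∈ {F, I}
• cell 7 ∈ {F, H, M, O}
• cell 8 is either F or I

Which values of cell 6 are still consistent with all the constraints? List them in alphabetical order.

F, I

cell 1 and cell 2 share exactly the 2 values {J, M}; by pigeonhole those values go to them, so strike J, M from cell 4, cell 7.
cell 4's domain is down to {N}, so cell 4 = N. So cell 3 can't be N.
cell 6 and cell 8 share exactly the 2 values {F, I}; by pigeonhole those values go to them, so strike F, I from cell 5, cell 7.
cell 5 must be O (only option left). Strike O from cell 3, cell 7.
cell 7's domain is down to {H}, so cell 7 = H.
No further eliminations apply; cell 6 can still be any of F, I.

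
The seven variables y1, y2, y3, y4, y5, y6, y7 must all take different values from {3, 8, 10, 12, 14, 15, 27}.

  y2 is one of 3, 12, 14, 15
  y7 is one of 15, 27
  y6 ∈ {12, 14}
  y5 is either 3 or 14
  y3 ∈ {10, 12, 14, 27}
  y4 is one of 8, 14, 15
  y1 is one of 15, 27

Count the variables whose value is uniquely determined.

The 7 variables draw from only 7 values {3, 8, 10, 12, 14, 15, 27}, so each is used; only y4 can be 8, hence y4 = 8.
The 6 still-open variables draw from only 6 values {3, 10, 12, 14, 15, 27}, so each is used; only y3 can be 10, hence y3 = 10.
y1 and y7 between them cover only {15, 27} — a naked pair. Remove those values from y2.
Determined: y3=10, y4=8. The other variables each still have more than one consistent value. That makes 2.

2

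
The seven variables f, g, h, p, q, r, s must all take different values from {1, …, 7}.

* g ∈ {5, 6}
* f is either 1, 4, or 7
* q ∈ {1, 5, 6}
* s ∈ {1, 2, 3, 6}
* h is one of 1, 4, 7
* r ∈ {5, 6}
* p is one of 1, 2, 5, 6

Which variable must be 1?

The 7 variables draw from only 7 values {1, 2, 3, 4, 5, 6, 7}, so each is used; only s can be 3, hence s = 3.
The 6 still-open variables together cover exactly {1, 2, 4, 5, 6, 7} — 6 values for 6 variables — and 2 appears only in p's list, so p = 2.
g and r between them cover only {5, 6} — a naked pair. Remove those values from q.
So 1 goes to q.

q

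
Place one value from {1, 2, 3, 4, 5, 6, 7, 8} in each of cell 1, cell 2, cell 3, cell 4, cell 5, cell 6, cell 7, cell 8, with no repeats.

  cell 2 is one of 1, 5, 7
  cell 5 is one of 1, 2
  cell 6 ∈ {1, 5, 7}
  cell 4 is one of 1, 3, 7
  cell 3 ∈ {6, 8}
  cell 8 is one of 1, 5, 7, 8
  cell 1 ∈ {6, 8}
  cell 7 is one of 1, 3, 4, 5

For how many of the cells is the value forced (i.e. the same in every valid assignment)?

3

The 8 variables together cover exactly {1, 2, 3, 4, 5, 6, 7, 8} — 8 values for 8 variables — and 2 appears only in cell 5's list, so cell 5 = 2.
The 7 still-open variables together cover exactly {1, 3, 4, 5, 6, 7, 8} — 7 values for 7 variables — and 4 appears only in cell 7's list, so cell 7 = 4.
The 6 still-open variables together cover exactly {1, 3, 5, 6, 7, 8} — 6 values for 6 variables — and 3 appears only in cell 4's list, so cell 4 = 3.
cell 1 and cell 3 between them cover only {6, 8} — a naked pair. Remove those values from cell 8.
Determined: cell 4=3, cell 5=2, cell 7=4. The other cells each still have more than one consistent value. That makes 3.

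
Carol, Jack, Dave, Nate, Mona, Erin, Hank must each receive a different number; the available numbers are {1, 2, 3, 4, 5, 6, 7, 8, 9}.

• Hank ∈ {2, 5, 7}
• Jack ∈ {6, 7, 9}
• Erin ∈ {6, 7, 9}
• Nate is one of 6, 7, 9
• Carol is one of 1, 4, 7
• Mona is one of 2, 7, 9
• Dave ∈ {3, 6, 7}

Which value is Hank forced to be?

5

Jack, Nate, Erin between them cover only {6, 7, 9} — a naked triple. Remove those values from Carol, Dave, Mona, Hank.
That leaves Dave = 3.
That leaves Mona = 2. Strike 2 from Hank.
So Hank = 5.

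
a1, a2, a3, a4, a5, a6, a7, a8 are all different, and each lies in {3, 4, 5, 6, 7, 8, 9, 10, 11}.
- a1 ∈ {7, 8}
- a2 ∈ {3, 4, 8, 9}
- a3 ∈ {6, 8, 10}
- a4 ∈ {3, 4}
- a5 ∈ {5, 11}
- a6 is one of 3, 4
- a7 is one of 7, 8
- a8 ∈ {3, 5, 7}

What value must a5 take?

a1 and a7 between them cover only {7, 8} — a naked pair. Remove those values from a2, a3, a8.
a4 and a6 share exactly the 2 values {3, 4}; by pigeonhole those values go to them, so strike 3, 4 from a2, a8.
a2 has just one choice, so a2 = 9.
a8 has just one choice, so a8 = 5. Remove 5 from a5.
So a5 = 11.

11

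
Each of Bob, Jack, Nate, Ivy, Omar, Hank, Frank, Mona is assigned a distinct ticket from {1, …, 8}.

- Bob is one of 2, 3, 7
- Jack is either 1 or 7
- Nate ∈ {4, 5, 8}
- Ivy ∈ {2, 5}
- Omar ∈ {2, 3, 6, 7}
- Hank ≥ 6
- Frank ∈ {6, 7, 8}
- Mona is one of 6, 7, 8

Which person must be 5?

Ivy

The 8 variables together cover exactly {1, 2, 3, 4, 5, 6, 7, 8} — 8 values for 8 variables — and 1 appears only in Jack's list, so Jack = 1.
The 7 still-open variables draw from only 7 values {2, 3, 4, 5, 6, 7, 8}, so each is used; only Nate can be 4, hence Nate = 4.
Among the 6 still-open variables, 5 fits only Ivy (and all 6 values in {2, 3, 5, 6, 7, 8} must be used), so Ivy = 5.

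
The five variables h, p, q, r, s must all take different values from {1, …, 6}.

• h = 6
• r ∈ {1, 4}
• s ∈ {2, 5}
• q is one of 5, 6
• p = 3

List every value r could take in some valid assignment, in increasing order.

h's domain is down to {6}, so h = 6. Strike 6 from q.
p has just one choice, so p = 3.
q's domain is down to {5}, so q = 5. Remove 5 from s.
That leaves s = 2.
No further eliminations apply; r can still be any of 1, 4.

1, 4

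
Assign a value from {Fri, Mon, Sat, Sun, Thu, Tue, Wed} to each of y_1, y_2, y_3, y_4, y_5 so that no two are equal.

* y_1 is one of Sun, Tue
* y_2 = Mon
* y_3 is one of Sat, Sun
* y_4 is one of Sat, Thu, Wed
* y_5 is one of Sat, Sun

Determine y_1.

Tue

y_2's domain is down to {Mon}, so y_2 = Mon.
y_3 and y_5 share exactly the 2 values {Sat, Sun}; by pigeonhole those values go to them, so strike Sat, Sun from y_1, y_4.
So y_1 = Tue.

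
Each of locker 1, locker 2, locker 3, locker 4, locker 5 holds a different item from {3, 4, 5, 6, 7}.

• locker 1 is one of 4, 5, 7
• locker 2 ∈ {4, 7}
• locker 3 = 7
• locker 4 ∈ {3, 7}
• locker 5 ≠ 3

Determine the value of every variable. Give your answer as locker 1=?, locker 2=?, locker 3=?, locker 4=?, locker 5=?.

locker 1=5, locker 2=4, locker 3=7, locker 4=3, locker 5=6

locker 3 has just one choice, so locker 3 = 7. Strike 7 from locker 1, locker 2, locker 4, locker 5.
locker 4's domain is down to {3}, so locker 4 = 3.
locker 2's domain is down to {4}, so locker 2 = 4. Eliminate 4 elsewhere: locker 1, locker 5.
locker 1 must be 5 (only option left). So locker 5 can't be 5.
locker 5 must be 6 (only option left).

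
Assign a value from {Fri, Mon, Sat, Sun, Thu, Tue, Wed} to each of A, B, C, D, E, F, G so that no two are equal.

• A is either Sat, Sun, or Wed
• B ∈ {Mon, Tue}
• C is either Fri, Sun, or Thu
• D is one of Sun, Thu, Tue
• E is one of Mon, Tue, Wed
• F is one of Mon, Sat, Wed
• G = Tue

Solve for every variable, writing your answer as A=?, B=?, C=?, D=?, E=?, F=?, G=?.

G must be Tue (only option left). So B, D, E can't be Tue.
That leaves B = Mon. Strike Mon from E, F.
E has just one choice, so E = Wed. Strike Wed from A, F.
F's domain is down to {Sat}, so F = Sat. So A can't be Sat.
A must be Sun (only option left). So C, D can't be Sun.
D must be Thu (only option left). Strike Thu from C.
C must be Fri (only option left).

A=Sun, B=Mon, C=Fri, D=Thu, E=Wed, F=Sat, G=Tue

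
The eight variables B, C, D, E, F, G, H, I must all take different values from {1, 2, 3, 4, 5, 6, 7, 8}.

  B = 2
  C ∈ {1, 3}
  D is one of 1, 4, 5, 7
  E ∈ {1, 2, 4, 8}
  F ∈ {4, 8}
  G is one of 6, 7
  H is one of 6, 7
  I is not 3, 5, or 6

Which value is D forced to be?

5

B must be 2 (only option left). Eliminate 2 elsewhere: E, I.
The 7 still-open variables draw from only 7 values {1, 3, 4, 5, 6, 7, 8}, so each is used; only C can be 3, hence C = 3.
The 6 still-open variables draw from only 6 values {1, 4, 5, 6, 7, 8}, so each is used; only D can be 5, hence D = 5.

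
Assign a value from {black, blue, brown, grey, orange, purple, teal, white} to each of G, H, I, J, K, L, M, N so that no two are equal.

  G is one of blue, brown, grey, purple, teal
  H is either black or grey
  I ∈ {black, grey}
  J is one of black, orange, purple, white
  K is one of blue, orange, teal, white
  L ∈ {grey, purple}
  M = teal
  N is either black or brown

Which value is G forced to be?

blue

M must be teal (only option left). Strike teal from G, K.
H and I share exactly the 2 values {black, grey}; by pigeonhole those values go to them, so strike black, grey from G, J, L, N.
That leaves L = purple. So G, J can't be purple.
N has just one choice, so N = brown. Eliminate brown elsewhere: G.
So G = blue.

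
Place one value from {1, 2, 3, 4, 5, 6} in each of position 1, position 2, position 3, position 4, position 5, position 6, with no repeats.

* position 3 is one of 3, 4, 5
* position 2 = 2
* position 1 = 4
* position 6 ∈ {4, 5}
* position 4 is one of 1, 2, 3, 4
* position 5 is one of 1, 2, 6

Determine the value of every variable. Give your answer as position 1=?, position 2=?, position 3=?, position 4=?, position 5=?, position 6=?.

position 1 must be 4 (only option left). Strike 4 from position 3, position 4, position 6.
position 2 must be 2 (only option left). Eliminate 2 elsewhere: position 4, position 5.
position 6's domain is down to {5}, so position 6 = 5. Eliminate 5 elsewhere: position 3.
position 3's domain is down to {3}, so position 3 = 3. Remove 3 from position 4.
position 4 has just one choice, so position 4 = 1. Strike 1 from position 5.
position 5 must be 6 (only option left).

position 1=4, position 2=2, position 3=3, position 4=1, position 5=6, position 6=5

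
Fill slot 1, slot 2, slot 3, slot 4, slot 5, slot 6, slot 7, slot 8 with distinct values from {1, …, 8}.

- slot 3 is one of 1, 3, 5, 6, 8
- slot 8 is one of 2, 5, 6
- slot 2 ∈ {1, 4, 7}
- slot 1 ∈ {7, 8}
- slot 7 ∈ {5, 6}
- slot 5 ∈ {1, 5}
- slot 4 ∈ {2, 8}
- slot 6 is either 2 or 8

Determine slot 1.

Among the 8 variables, 3 fits only slot 3 (and all 8 values in {1, 2, 3, 4, 5, 6, 7, 8} must be used), so slot 3 = 3.
The 7 still-open variables together cover exactly {1, 2, 4, 5, 6, 7, 8} — 7 values for 7 variables — and 4 appears only in slot 2's list, so slot 2 = 4.
The 6 still-open variables together cover exactly {1, 2, 5, 6, 7, 8} — 6 values for 6 variables — and 1 appears only in slot 5's list, so slot 5 = 1.
Among the 5 still-open variables, 7 fits only slot 1 (and all 5 values in {2, 5, 6, 7, 8} must be used), so slot 1 = 7.

7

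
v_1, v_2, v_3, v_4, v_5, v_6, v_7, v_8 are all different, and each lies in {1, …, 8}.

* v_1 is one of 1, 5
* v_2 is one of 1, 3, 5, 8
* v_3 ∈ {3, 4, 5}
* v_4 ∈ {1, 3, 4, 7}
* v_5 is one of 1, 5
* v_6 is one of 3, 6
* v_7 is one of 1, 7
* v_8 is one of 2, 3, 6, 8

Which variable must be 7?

v_7

Among the 8 variables, 2 fits only v_8 (and all 8 values in {1, 2, 3, 4, 5, 6, 7, 8} must be used), so v_8 = 2.
Among the 7 still-open variables, 6 fits only v_6 (and all 7 values in {1, 3, 4, 5, 6, 7, 8} must be used), so v_6 = 6.
The 6 still-open variables draw from only 6 values {1, 3, 4, 5, 7, 8}, so each is used; only v_2 can be 8, hence v_2 = 8.
v_1 and v_5 share exactly the 2 values {1, 5}; by pigeonhole those values go to them, so strike 1, 5 from v_3, v_4, v_7.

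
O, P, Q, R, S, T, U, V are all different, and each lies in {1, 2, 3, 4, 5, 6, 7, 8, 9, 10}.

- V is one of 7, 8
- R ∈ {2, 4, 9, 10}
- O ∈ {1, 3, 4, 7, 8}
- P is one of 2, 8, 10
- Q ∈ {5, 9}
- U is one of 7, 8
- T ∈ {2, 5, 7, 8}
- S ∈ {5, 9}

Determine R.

The 2 variables Q and S are confined to {5, 9}, which locks those values in; drop them from R, T.
The 2 variables U and V are confined to {7, 8}, which locks those values in; drop them from O, P, T.
T's domain is down to {2}, so T = 2. Eliminate 2 elsewhere: P, R.
P has just one choice, so P = 10. So R can't be 10.
So R = 4.

4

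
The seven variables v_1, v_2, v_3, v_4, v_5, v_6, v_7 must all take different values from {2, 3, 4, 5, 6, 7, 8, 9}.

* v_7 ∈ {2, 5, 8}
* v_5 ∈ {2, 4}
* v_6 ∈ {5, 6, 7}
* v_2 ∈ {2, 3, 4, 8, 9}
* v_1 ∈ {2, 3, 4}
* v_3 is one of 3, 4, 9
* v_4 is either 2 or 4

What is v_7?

5

v_4 and v_5 between them cover only {2, 4} — a naked pair. Remove those values from v_1, v_2, v_3, v_7.
v_1 has just one choice, so v_1 = 3. So v_2, v_3 can't be 3.
v_3's domain is down to {9}, so v_3 = 9. Remove 9 from v_2.
v_2 has just one choice, so v_2 = 8. So v_7 can't be 8.
So v_7 = 5.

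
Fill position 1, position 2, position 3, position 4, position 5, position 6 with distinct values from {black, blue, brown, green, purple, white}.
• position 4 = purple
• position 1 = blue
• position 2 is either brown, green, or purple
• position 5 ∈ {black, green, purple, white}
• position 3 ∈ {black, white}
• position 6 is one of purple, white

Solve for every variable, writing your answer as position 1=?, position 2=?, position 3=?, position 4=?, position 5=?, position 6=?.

position 1 must be blue (only option left).
position 4 has just one choice, so position 4 = purple. Eliminate purple elsewhere: position 2, position 5, position 6.
position 6 has just one choice, so position 6 = white. Remove white from position 3, position 5.
position 3 must be black (only option left). Strike black from position 5.
position 5 must be green (only option left). Eliminate green elsewhere: position 2.
That leaves position 2 = brown.

position 1=blue, position 2=brown, position 3=black, position 4=purple, position 5=green, position 6=white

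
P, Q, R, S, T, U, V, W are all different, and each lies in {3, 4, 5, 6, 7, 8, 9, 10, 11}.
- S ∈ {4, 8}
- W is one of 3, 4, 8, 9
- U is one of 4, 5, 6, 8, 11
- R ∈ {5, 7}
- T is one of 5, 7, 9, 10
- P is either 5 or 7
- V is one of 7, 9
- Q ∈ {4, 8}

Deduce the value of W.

P and R share exactly the 2 values {5, 7}; by pigeonhole those values go to them, so strike 5, 7 from T, U, V.
V must be 9 (only option left). Remove 9 from T, W.
T has just one choice, so T = 10.
Q and S between them cover only {4, 8} — a naked pair. Remove those values from U, W.
So W = 3.

3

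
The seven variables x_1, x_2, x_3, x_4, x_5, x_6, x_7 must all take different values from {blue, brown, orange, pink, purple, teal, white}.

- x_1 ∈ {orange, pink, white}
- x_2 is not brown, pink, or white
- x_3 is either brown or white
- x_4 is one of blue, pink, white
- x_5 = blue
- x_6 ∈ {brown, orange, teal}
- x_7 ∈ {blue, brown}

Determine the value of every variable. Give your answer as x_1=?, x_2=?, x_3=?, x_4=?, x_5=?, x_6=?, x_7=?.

x_5 has just one choice, so x_5 = blue. Remove blue from x_2, x_4, x_7.
x_7 must be brown (only option left). Remove brown from x_3, x_6.
x_3's domain is down to {white}, so x_3 = white. Remove white from x_1, x_4.
x_4 must be pink (only option left). Remove pink from x_1.
x_1's domain is down to {orange}, so x_1 = orange. Eliminate orange elsewhere: x_2, x_6.
x_6 must be teal (only option left). Strike teal from x_2.
That leaves x_2 = purple.

x_1=orange, x_2=purple, x_3=white, x_4=pink, x_5=blue, x_6=teal, x_7=brown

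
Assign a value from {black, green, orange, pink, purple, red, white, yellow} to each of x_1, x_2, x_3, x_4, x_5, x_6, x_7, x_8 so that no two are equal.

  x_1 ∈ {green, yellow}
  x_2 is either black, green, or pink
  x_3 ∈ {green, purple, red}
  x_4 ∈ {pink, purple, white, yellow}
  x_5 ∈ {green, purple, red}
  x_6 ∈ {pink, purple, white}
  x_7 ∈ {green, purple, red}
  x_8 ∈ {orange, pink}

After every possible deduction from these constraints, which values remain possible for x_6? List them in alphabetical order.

The 8 variables draw from only 8 values {black, green, orange, pink, purple, red, white, yellow}, so each is used; only x_2 can be black, hence x_2 = black.
Among the 7 still-open variables, orange fits only x_8 (and all 7 values in {green, orange, pink, purple, red, white, yellow} must be used), so x_8 = orange.
The 3 variables x_3, x_5, x_7 are confined to {green, purple, red}, which locks those values in; drop them from x_1, x_4, x_6.
x_1's domain is down to {yellow}, so x_1 = yellow. Eliminate yellow elsewhere: x_4.
No further eliminations apply; x_6 can still be any of pink, white.

pink, white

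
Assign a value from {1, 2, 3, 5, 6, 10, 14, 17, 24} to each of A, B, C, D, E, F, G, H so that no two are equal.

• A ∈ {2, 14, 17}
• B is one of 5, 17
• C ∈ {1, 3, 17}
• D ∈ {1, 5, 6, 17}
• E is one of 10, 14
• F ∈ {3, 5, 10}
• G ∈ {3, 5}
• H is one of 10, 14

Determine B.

17

The 8 variables draw from only 8 values {1, 2, 3, 5, 6, 10, 14, 17}, so each is used; only A can be 2, hence A = 2.
The 7 still-open variables together cover exactly {1, 3, 5, 6, 10, 14, 17} — 7 values for 7 variables — and 6 appears only in D's list, so D = 6.
The 6 still-open variables together cover exactly {1, 3, 5, 10, 14, 17} — 6 values for 6 variables — and 1 appears only in C's list, so C = 1.
The 5 still-open variables draw from only 5 values {3, 5, 10, 14, 17}, so each is used; only B can be 17, hence B = 17.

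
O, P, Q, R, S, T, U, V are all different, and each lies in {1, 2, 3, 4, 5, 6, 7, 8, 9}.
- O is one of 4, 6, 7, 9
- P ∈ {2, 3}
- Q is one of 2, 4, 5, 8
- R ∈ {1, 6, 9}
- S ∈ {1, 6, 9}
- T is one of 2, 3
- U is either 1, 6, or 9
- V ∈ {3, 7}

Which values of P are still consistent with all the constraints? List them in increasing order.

P and T between them cover only {2, 3} — a naked pair. Remove those values from Q, V.
V has just one choice, so V = 7. So O can't be 7.
R, S, U share exactly the 3 values {1, 6, 9}; by pigeonhole those values go to them, so strike 1, 6, 9 from O.
That leaves O = 4. Eliminate 4 elsewhere: Q.
No further eliminations apply; P can still be any of 2, 3.

2, 3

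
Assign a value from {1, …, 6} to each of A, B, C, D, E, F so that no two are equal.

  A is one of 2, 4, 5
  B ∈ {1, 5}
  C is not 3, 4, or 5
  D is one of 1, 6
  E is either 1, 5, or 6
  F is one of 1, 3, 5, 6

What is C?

The 6 variables draw from only 6 values {1, 2, 3, 4, 5, 6}, so each is used; only F can be 3, hence F = 3.
Among the 5 still-open variables, 4 fits only A (and all 5 values in {1, 2, 4, 5, 6} must be used), so A = 4.
The 4 still-open variables together cover exactly {1, 2, 5, 6} — 4 values for 4 variables — and 2 appears only in C's list, so C = 2.

2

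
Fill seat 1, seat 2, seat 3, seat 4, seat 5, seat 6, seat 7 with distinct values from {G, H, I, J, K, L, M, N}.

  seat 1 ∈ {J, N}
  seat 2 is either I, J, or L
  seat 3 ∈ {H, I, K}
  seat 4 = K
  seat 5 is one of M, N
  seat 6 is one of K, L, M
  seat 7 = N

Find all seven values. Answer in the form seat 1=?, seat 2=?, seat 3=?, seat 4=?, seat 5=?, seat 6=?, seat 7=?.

seat 4's domain is down to {K}, so seat 4 = K. Eliminate K elsewhere: seat 3, seat 6.
seat 7's domain is down to {N}, so seat 7 = N. Eliminate N elsewhere: seat 1, seat 5.
seat 1's domain is down to {J}, so seat 1 = J. So seat 2 can't be J.
seat 5's domain is down to {M}, so seat 5 = M. Strike M from seat 6.
seat 6's domain is down to {L}, so seat 6 = L. Eliminate L elsewhere: seat 2.
That leaves seat 2 = I. So seat 3 can't be I.
That leaves seat 3 = H.

seat 1=J, seat 2=I, seat 3=H, seat 4=K, seat 5=M, seat 6=L, seat 7=N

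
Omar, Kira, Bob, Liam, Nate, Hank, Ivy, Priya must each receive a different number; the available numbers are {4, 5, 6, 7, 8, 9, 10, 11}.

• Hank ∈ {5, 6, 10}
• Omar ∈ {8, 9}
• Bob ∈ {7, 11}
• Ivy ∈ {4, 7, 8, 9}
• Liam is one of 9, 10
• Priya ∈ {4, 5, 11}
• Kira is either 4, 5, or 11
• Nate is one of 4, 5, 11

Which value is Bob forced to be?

7

The 8 variables draw from only 8 values {4, 5, 6, 7, 8, 9, 10, 11}, so each is used; only Hank can be 6, hence Hank = 6.
The 7 still-open variables draw from only 7 values {4, 5, 7, 8, 9, 10, 11}, so each is used; only Liam can be 10, hence Liam = 10.
Kira, Nate, Priya share exactly the 3 values {4, 5, 11}; by pigeonhole those values go to them, so strike 4, 5, 11 from Bob, Ivy.
So Bob = 7.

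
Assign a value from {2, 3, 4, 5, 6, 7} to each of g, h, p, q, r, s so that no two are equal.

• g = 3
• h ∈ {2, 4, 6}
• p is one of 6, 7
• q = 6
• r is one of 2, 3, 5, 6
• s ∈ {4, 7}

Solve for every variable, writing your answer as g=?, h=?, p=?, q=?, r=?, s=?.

g=3, h=2, p=7, q=6, r=5, s=4

g must be 3 (only option left). So r can't be 3.
q must be 6 (only option left). Eliminate 6 elsewhere: h, p, r.
p must be 7 (only option left). Remove 7 from s.
That leaves s = 4. So h can't be 4.
That leaves h = 2. Strike 2 from r.
r must be 5 (only option left).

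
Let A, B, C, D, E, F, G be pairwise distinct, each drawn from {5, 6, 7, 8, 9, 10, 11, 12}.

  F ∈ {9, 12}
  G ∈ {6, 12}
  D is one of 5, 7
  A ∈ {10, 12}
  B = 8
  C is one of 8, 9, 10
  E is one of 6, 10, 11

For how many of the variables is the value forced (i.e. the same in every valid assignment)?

3

B's domain is down to {8}, so B = 8. Strike 8 from C.
The 3 variables A, C, F are confined to {9, 10, 12}, which locks those values in; drop them from E, G.
That leaves G = 6. Eliminate 6 elsewhere: E.
That leaves E = 11.
Determined: B=8, E=11, G=6. The other variables each still have more than one consistent value. That makes 3.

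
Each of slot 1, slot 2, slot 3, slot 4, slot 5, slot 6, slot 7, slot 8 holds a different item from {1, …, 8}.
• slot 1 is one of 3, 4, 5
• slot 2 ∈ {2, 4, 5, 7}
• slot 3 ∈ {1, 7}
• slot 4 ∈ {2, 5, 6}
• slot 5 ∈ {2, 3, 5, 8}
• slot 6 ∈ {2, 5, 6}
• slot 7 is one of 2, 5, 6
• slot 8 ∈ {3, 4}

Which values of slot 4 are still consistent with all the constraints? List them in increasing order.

The 8 variables draw from only 8 values {1, 2, 3, 4, 5, 6, 7, 8}, so each is used; only slot 3 can be 1, hence slot 3 = 1.
Among the 7 still-open variables, 7 fits only slot 2 (and all 7 values in {2, 3, 4, 5, 6, 7, 8} must be used), so slot 2 = 7.
The 6 still-open variables together cover exactly {2, 3, 4, 5, 6, 8} — 6 values for 6 variables — and 8 appears only in slot 5's list, so slot 5 = 8.
The 3 variables slot 4, slot 6, slot 7 are confined to {2, 5, 6}, which locks those values in; drop them from slot 1.
No further eliminations apply; slot 4 can still be any of 2, 5, 6.

2, 5, 6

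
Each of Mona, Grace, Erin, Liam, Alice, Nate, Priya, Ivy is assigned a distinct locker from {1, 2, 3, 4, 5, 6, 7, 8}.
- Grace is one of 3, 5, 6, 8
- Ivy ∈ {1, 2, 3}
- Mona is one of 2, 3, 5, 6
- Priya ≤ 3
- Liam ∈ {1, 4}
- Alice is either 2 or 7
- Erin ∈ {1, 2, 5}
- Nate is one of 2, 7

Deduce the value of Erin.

The 8 variables draw from only 8 values {1, 2, 3, 4, 5, 6, 7, 8}, so each is used; only Liam can be 4, hence Liam = 4.
The 7 still-open variables together cover exactly {1, 2, 3, 5, 6, 7, 8} — 7 values for 7 variables — and 8 appears only in Grace's list, so Grace = 8.
Among the 6 still-open variables, 6 fits only Mona (and all 6 values in {1, 2, 3, 5, 6, 7} must be used), so Mona = 6.
The 5 still-open variables together cover exactly {1, 2, 3, 5, 7} — 5 values for 5 variables — and 5 appears only in Erin's list, so Erin = 5.

5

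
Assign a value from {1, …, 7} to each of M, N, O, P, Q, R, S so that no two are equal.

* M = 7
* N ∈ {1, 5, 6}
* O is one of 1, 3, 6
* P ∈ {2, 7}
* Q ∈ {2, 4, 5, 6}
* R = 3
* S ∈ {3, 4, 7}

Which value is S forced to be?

M must be 7 (only option left). So P, S can't be 7.
That leaves P = 2. So Q can't be 2.
R has just one choice, so R = 3. So O, S can't be 3.
So S = 4.

4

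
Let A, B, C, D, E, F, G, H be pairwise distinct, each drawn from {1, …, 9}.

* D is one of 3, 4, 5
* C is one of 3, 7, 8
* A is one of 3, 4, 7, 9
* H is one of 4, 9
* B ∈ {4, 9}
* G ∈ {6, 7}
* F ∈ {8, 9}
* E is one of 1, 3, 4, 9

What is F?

8

The 8 variables draw from only 8 values {1, 3, 4, 5, 6, 7, 8, 9}, so each is used; only E can be 1, hence E = 1.
The 7 still-open variables draw from only 7 values {3, 4, 5, 6, 7, 8, 9}, so each is used; only D can be 5, hence D = 5.
Among the 6 still-open variables, 6 fits only G (and all 6 values in {3, 4, 6, 7, 8, 9} must be used), so G = 6.
B and H share exactly the 2 values {4, 9}; by pigeonhole those values go to them, so strike 4, 9 from A, F.
So F = 8.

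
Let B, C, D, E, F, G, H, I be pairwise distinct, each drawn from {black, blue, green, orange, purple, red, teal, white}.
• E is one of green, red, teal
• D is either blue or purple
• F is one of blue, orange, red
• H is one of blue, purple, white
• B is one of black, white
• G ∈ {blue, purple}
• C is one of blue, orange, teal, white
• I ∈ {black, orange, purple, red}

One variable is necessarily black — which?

The 8 variables together cover exactly {black, blue, green, orange, purple, red, teal, white} — 8 values for 8 variables — and green appears only in E's list, so E = green.
The 7 still-open variables together cover exactly {black, blue, orange, purple, red, teal, white} — 7 values for 7 variables — and teal appears only in C's list, so C = teal.
D and G share exactly the 2 values {blue, purple}; by pigeonhole those values go to them, so strike blue, purple from F, H, I.
H must be white (only option left). Remove white from B.
So black goes to B.

B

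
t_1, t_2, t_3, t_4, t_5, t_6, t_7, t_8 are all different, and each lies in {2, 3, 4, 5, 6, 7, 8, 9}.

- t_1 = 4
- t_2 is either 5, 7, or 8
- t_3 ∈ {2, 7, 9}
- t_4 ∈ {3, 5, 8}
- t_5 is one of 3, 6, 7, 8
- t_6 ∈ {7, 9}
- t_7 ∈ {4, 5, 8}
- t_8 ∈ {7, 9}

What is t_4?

t_1's domain is down to {4}, so t_1 = 4. Strike 4 from t_7.
Among the 7 still-open variables, 2 fits only t_3 (and all 7 values in {2, 3, 5, 6, 7, 8, 9} must be used), so t_3 = 2.
The 6 still-open variables together cover exactly {3, 5, 6, 7, 8, 9} — 6 values for 6 variables — and 6 appears only in t_5's list, so t_5 = 6.
The 5 still-open variables draw from only 5 values {3, 5, 7, 8, 9}, so each is used; only t_4 can be 3, hence t_4 = 3.

3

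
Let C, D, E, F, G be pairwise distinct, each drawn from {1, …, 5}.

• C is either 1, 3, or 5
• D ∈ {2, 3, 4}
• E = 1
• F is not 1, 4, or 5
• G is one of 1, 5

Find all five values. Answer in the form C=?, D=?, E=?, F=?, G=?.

C=3, D=4, E=1, F=2, G=5

E must be 1 (only option left). Remove 1 from C, G.
G's domain is down to {5}, so G = 5. Eliminate 5 elsewhere: C.
C must be 3 (only option left). So D, F can't be 3.
F's domain is down to {2}, so F = 2. Remove 2 from D.
D must be 4 (only option left).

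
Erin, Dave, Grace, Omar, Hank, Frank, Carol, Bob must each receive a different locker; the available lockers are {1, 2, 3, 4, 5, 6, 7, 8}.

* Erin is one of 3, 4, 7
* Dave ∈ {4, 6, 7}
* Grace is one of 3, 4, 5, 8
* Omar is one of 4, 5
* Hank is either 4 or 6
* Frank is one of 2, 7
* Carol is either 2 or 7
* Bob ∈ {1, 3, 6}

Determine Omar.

The 8 variables together cover exactly {1, 2, 3, 4, 5, 6, 7, 8} — 8 values for 8 variables — and 1 appears only in Bob's list, so Bob = 1.
Among the 7 still-open variables, 8 fits only Grace (and all 7 values in {2, 3, 4, 5, 6, 7, 8} must be used), so Grace = 8.
The 6 still-open variables together cover exactly {2, 3, 4, 5, 6, 7} — 6 values for 6 variables — and 3 appears only in Erin's list, so Erin = 3.
The 5 still-open variables together cover exactly {2, 4, 5, 6, 7} — 5 values for 5 variables — and 5 appears only in Omar's list, so Omar = 5.

5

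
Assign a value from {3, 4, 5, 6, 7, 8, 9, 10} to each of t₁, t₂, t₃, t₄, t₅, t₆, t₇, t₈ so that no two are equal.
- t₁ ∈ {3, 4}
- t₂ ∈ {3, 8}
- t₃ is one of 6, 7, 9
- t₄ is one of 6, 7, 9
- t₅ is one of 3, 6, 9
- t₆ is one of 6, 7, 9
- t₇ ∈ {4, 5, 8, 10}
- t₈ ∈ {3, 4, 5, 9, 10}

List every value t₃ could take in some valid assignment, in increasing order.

6, 7, 9

t₃, t₄, t₆ share exactly the 3 values {6, 7, 9}; by pigeonhole those values go to them, so strike 6, 7, 9 from t₅, t₈.
That leaves t₅ = 3. Strike 3 from t₁, t₂, t₈.
t₁'s domain is down to {4}, so t₁ = 4. So t₇, t₈ can't be 4.
t₂ has just one choice, so t₂ = 8. Strike 8 from t₇.
No further eliminations apply; t₃ can still be any of 6, 7, 9.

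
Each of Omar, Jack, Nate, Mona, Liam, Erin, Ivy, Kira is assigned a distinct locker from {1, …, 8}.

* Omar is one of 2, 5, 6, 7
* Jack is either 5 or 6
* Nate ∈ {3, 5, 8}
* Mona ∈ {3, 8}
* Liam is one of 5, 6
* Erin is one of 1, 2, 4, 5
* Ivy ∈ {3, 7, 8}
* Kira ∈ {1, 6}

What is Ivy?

7

Among the 8 variables, 4 fits only Erin (and all 8 values in {1, 2, 3, 4, 5, 6, 7, 8} must be used), so Erin = 4.
The 7 still-open variables draw from only 7 values {1, 2, 3, 5, 6, 7, 8}, so each is used; only Kira can be 1, hence Kira = 1.
The 6 still-open variables draw from only 6 values {2, 3, 5, 6, 7, 8}, so each is used; only Omar can be 2, hence Omar = 2.
Among the 5 still-open variables, 7 fits only Ivy (and all 5 values in {3, 5, 6, 7, 8} must be used), so Ivy = 7.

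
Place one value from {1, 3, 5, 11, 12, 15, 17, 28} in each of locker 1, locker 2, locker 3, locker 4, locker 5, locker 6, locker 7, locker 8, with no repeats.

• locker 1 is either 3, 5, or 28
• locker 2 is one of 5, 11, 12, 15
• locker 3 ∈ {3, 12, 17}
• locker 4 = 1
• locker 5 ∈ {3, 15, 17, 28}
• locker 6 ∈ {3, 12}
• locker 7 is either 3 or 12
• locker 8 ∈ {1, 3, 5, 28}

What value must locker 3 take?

locker 4's domain is down to {1}, so locker 4 = 1. Strike 1 from locker 8.
The 7 still-open variables together cover exactly {3, 5, 11, 12, 15, 17, 28} — 7 values for 7 variables — and 11 appears only in locker 2's list, so locker 2 = 11.
Among the 6 still-open variables, 15 fits only locker 5 (and all 6 values in {3, 5, 12, 15, 17, 28} must be used), so locker 5 = 15.
The 5 still-open variables together cover exactly {3, 5, 12, 17, 28} — 5 values for 5 variables — and 17 appears only in locker 3's list, so locker 3 = 17.

17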